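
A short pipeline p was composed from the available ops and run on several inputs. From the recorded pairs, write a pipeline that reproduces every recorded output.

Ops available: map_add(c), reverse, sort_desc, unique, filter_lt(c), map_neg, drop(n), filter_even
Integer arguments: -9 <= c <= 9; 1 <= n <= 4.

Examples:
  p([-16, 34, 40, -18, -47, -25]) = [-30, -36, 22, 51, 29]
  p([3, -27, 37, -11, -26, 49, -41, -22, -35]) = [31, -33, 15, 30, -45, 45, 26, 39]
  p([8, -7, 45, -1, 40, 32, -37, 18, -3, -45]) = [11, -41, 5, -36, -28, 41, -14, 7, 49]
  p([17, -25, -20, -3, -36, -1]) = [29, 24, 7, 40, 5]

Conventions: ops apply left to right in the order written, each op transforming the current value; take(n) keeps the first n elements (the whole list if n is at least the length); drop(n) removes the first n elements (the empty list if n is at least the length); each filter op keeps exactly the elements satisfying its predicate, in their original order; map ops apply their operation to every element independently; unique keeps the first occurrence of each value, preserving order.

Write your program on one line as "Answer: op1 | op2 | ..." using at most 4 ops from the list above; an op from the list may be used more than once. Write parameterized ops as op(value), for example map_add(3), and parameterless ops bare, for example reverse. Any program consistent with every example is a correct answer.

drop(1) | map_neg | map_add(-1) | map_add(5)

Check, running the answer program on each example:
  [-16, 34, 40, -18, -47, -25] -> [34, 40, -18, -47, -25] -> [-34, -40, 18, 47, 25] -> [-35, -41, 17, 46, 24] -> [-30, -36, 22, 51, 29]
  [3, -27, 37, -11, -26, 49, -41, -22, -35] -> [-27, 37, -11, -26, 49, -41, -22, -35] -> [27, -37, 11, 26, -49, 41, 22, 35] -> [26, -38, 10, 25, -50, 40, 21, 34] -> [31, -33, 15, 30, -45, 45, 26, 39]
  [8, -7, 45, -1, 40, 32, -37, 18, -3, -45] -> [-7, 45, -1, 40, 32, -37, 18, -3, -45] -> [7, -45, 1, -40, -32, 37, -18, 3, 45] -> [6, -46, 0, -41, -33, 36, -19, 2, 44] -> [11, -41, 5, -36, -28, 41, -14, 7, 49]
  [17, -25, -20, -3, -36, -1] -> [-25, -20, -3, -36, -1] -> [25, 20, 3, 36, 1] -> [24, 19, 2, 35, 0] -> [29, 24, 7, 40, 5]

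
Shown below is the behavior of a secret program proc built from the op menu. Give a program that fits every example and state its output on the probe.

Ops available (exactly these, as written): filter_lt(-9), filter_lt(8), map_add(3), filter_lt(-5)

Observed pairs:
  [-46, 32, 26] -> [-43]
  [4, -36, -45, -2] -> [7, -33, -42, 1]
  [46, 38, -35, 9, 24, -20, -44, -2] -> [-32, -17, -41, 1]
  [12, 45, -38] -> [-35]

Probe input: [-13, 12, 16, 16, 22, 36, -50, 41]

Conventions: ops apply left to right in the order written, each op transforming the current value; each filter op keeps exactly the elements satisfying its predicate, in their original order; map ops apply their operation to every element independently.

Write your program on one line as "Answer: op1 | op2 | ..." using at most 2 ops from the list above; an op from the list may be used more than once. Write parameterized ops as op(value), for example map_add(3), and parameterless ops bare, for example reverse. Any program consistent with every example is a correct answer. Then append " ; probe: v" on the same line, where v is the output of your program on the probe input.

map_add(3) | filter_lt(8) ; probe: [-10, -47]

Check, running the answer program on each example:
  [-46, 32, 26] -> [-43, 35, 29] -> [-43]
  [4, -36, -45, -2] -> [7, -33, -42, 1] -> [7, -33, -42, 1]
  [46, 38, -35, 9, 24, -20, -44, -2] -> [49, 41, -32, 12, 27, -17, -41, 1] -> [-32, -17, -41, 1]
  [12, 45, -38] -> [15, 48, -35] -> [-35]
  probe: [-13, 12, 16, 16, 22, 36, -50, 41] -> [-10, 15, 19, 19, 25, 39, -47, 44] -> [-10, -47]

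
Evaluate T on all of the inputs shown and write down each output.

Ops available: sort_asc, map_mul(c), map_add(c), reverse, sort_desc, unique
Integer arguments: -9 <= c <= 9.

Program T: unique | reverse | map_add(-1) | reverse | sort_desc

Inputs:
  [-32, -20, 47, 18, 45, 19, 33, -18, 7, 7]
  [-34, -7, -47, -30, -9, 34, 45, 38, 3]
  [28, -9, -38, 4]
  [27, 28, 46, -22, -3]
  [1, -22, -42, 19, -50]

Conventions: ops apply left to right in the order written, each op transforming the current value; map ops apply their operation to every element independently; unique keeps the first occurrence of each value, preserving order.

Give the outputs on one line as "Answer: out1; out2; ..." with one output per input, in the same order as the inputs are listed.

[46, 44, 32, 18, 17, 6, -19, -21, -33]; [44, 37, 33, 2, -8, -10, -31, -35, -48]; [27, 3, -10, -39]; [45, 27, 26, -4, -23]; [18, 0, -23, -43, -51]

Execution, op by op:
  [-32, -20, 47, 18, 45, 19, 33, -18, 7, 7] -> [-32, -20, 47, 18, 45, 19, 33, -18, 7] -> [7, -18, 33, 19, 45, 18, 47, -20, -32] -> [6, -19, 32, 18, 44, 17, 46, -21, -33] -> [-33, -21, 46, 17, 44, 18, 32, -19, 6] -> [46, 44, 32, 18, 17, 6, -19, -21, -33]
  [-34, -7, -47, -30, -9, 34, 45, 38, 3] -> [-34, -7, -47, -30, -9, 34, 45, 38, 3] -> [3, 38, 45, 34, -9, -30, -47, -7, -34] -> [2, 37, 44, 33, -10, -31, -48, -8, -35] -> [-35, -8, -48, -31, -10, 33, 44, 37, 2] -> [44, 37, 33, 2, -8, -10, -31, -35, -48]
  [28, -9, -38, 4] -> [28, -9, -38, 4] -> [4, -38, -9, 28] -> [3, -39, -10, 27] -> [27, -10, -39, 3] -> [27, 3, -10, -39]
  [27, 28, 46, -22, -3] -> [27, 28, 46, -22, -3] -> [-3, -22, 46, 28, 27] -> [-4, -23, 45, 27, 26] -> [26, 27, 45, -23, -4] -> [45, 27, 26, -4, -23]
  [1, -22, -42, 19, -50] -> [1, -22, -42, 19, -50] -> [-50, 19, -42, -22, 1] -> [-51, 18, -43, -23, 0] -> [0, -23, -43, 18, -51] -> [18, 0, -23, -43, -51]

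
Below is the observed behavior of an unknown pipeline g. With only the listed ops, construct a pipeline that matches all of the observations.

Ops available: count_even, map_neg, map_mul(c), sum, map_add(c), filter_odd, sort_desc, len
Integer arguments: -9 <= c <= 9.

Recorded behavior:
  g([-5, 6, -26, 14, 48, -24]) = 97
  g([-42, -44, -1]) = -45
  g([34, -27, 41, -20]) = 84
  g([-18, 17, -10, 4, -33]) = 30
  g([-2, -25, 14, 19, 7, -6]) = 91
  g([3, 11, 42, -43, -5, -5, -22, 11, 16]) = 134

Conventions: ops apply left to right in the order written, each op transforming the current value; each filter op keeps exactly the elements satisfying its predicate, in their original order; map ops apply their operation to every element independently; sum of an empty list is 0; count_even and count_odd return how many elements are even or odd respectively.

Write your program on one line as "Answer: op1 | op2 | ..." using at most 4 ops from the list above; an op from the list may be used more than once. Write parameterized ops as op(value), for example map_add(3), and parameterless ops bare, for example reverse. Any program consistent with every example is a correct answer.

sort_desc | map_add(7) | map_add(7) | sum

Check, running the answer program on each example:
  [-5, 6, -26, 14, 48, -24] -> [48, 14, 6, -5, -24, -26] -> [55, 21, 13, 2, -17, -19] -> [62, 28, 20, 9, -10, -12] -> 97
  [-42, -44, -1] -> [-1, -42, -44] -> [6, -35, -37] -> [13, -28, -30] -> -45
  [34, -27, 41, -20] -> [41, 34, -20, -27] -> [48, 41, -13, -20] -> [55, 48, -6, -13] -> 84
  [-18, 17, -10, 4, -33] -> [17, 4, -10, -18, -33] -> [24, 11, -3, -11, -26] -> [31, 18, 4, -4, -19] -> 30
  [-2, -25, 14, 19, 7, -6] -> [19, 14, 7, -2, -6, -25] -> [26, 21, 14, 5, 1, -18] -> [33, 28, 21, 12, 8, -11] -> 91
  [3, 11, 42, -43, -5, -5, -22, 11, 16] -> [42, 16, 11, 11, 3, -5, -5, -22, -43] -> [49, 23, 18, 18, 10, 2, 2, -15, -36] -> [56, 30, 25, 25, 17, 9, 9, -8, -29] -> 134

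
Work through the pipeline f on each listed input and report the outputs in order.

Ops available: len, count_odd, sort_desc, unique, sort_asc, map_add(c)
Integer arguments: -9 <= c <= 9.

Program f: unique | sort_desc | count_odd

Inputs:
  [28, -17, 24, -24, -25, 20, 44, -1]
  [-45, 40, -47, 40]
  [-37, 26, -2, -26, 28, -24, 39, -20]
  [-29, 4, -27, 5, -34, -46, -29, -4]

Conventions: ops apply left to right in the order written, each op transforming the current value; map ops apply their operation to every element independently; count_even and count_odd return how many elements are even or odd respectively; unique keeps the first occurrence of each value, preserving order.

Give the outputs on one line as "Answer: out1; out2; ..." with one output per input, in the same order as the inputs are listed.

3; 2; 2; 3

Execution, op by op:
  [28, -17, 24, -24, -25, 20, 44, -1] -> [28, -17, 24, -24, -25, 20, 44, -1] -> [44, 28, 24, 20, -1, -17, -24, -25] -> 3
  [-45, 40, -47, 40] -> [-45, 40, -47] -> [40, -45, -47] -> 2
  [-37, 26, -2, -26, 28, -24, 39, -20] -> [-37, 26, -2, -26, 28, -24, 39, -20] -> [39, 28, 26, -2, -20, -24, -26, -37] -> 2
  [-29, 4, -27, 5, -34, -46, -29, -4] -> [-29, 4, -27, 5, -34, -46, -4] -> [5, 4, -4, -27, -29, -34, -46] -> 3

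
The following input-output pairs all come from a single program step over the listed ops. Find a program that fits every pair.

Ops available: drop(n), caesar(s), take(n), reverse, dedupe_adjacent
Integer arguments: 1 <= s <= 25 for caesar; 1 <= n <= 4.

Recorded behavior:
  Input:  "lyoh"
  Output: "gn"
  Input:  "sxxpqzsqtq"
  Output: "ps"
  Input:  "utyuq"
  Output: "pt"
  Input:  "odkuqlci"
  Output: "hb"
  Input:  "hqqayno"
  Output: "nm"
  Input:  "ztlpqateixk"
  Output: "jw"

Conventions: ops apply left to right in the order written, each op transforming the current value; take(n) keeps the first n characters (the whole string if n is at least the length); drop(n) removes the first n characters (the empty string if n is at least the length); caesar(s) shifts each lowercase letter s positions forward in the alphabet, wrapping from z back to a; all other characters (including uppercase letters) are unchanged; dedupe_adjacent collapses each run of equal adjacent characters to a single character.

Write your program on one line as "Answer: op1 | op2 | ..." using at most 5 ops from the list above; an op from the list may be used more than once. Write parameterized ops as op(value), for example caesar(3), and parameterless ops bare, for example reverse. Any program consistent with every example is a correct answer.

caesar(13) | reverse | dedupe_adjacent | take(2) | caesar(12)

Check, running the answer program on each example:
  "lyoh" -> "ylbu" -> "ubly" -> "ubly" -> "ub" -> "gn"
  "sxxpqzsqtq" -> "fkkcdmfdgd" -> "dgdfmdckkf" -> "dgdfmdckf" -> "dg" -> "ps"
  "utyuq" -> "hglhd" -> "dhlgh" -> "dhlgh" -> "dh" -> "pt"
  "odkuqlci" -> "bqxhdypv" -> "vpydhxqb" -> "vpydhxqb" -> "vp" -> "hb"
  "hqqayno" -> "uddnlab" -> "balnddu" -> "balndu" -> "ba" -> "nm"
  "ztlpqateixk" -> "mgycdngrvkx" -> "xkvrgndcygm" -> "xkvrgndcygm" -> "xk" -> "jw"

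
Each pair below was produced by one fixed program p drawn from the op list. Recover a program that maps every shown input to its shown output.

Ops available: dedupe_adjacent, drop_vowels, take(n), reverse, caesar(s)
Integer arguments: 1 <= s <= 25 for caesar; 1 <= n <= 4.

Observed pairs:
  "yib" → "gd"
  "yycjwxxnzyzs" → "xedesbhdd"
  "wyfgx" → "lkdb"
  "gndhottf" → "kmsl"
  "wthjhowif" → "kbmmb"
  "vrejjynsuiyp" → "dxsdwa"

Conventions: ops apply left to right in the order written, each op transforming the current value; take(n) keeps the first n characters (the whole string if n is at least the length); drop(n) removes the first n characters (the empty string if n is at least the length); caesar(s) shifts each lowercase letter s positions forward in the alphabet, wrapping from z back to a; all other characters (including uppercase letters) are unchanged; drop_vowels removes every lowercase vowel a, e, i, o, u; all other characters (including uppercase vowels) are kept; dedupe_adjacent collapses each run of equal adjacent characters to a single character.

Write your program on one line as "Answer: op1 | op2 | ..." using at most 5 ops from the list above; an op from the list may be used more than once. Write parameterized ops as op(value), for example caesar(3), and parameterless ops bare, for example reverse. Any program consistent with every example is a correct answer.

drop_vowels | caesar(11) | reverse | drop_vowels | caesar(20)

Check, running the answer program on each example:
  "yib" -> "yb" -> "jm" -> "mj" -> "mj" -> "gd"
  "yycjwxxnzyzs" -> "yycjwxxnzyzs" -> "jjnuhiiykjkd" -> "dkjkyiihunjj" -> "dkjkyhnjj" -> "xedesbhdd"
  "wyfgx" -> "wyfgx" -> "hjqri" -> "irqjh" -> "rqjh" -> "lkdb"
  "gndhottf" -> "gndhttf" -> "ryoseeq" -> "qeesoyr" -> "qsyr" -> "kmsl"
  "wthjhowif" -> "wthjhwf" -> "hesushq" -> "qhsuseh" -> "qhssh" -> "kbmmb"
  "vrejjynsuiyp" -> "vrjjynsyp" -> "gcuujydja" -> "ajdyjuucg" -> "jdyjcg" -> "dxsdwa"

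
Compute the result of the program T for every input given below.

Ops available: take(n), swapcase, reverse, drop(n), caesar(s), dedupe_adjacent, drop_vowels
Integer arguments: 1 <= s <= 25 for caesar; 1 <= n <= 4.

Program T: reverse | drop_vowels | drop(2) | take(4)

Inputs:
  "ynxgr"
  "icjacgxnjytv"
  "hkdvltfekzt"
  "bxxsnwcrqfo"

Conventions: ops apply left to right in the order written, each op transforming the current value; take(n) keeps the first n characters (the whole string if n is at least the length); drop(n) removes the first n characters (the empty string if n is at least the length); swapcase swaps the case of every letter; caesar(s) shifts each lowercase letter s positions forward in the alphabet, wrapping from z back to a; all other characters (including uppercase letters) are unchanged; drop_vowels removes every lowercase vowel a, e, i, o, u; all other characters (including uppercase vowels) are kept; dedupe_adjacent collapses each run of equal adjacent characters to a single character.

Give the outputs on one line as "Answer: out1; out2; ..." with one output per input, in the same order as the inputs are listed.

"xny"; "yjnx"; "kftl"; "rcwn"

Execution, op by op:
  "ynxgr" -> "rgxny" -> "rgxny" -> "xny" -> "xny"
  "icjacgxnjytv" -> "vtyjnxgcajci" -> "vtyjnxgcjc" -> "yjnxgcjc" -> "yjnx"
  "hkdvltfekzt" -> "tzkeftlvdkh" -> "tzkftlvdkh" -> "kftlvdkh" -> "kftl"
  "bxxsnwcrqfo" -> "ofqrcwnsxxb" -> "fqrcwnsxxb" -> "rcwnsxxb" -> "rcwn"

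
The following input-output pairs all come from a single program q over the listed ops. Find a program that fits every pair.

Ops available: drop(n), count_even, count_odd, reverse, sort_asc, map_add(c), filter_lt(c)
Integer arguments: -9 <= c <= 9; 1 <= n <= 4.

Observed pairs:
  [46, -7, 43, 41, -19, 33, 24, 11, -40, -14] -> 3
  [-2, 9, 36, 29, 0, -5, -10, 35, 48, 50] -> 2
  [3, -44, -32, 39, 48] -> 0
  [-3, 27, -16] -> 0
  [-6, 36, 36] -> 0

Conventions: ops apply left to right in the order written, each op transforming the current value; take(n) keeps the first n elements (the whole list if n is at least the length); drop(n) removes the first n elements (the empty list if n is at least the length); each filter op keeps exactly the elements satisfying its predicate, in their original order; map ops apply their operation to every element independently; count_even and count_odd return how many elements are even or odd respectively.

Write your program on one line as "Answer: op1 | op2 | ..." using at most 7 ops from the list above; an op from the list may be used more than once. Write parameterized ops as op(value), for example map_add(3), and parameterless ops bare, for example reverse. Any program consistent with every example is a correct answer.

reverse | map_add(-2) | drop(2) | map_add(-4) | drop(4) | count_odd

Check, running the answer program on each example:
  [46, -7, 43, 41, -19, 33, 24, 11, -40, -14] -> [-14, -40, 11, 24, 33, -19, 41, 43, -7, 46] -> [-16, -42, 9, 22, 31, -21, 39, 41, -9, 44] -> [9, 22, 31, -21, 39, 41, -9, 44] -> [5, 18, 27, -25, 35, 37, -13, 40] -> [35, 37, -13, 40] -> 3
  [-2, 9, 36, 29, 0, -5, -10, 35, 48, 50] -> [50, 48, 35, -10, -5, 0, 29, 36, 9, -2] -> [48, 46, 33, -12, -7, -2, 27, 34, 7, -4] -> [33, -12, -7, -2, 27, 34, 7, -4] -> [29, -16, -11, -6, 23, 30, 3, -8] -> [23, 30, 3, -8] -> 2
  [3, -44, -32, 39, 48] -> [48, 39, -32, -44, 3] -> [46, 37, -34, -46, 1] -> [-34, -46, 1] -> [-38, -50, -3] -> [] -> 0
  [-3, 27, -16] -> [-16, 27, -3] -> [-18, 25, -5] -> [-5] -> [-9] -> [] -> 0
  [-6, 36, 36] -> [36, 36, -6] -> [34, 34, -8] -> [-8] -> [-12] -> [] -> 0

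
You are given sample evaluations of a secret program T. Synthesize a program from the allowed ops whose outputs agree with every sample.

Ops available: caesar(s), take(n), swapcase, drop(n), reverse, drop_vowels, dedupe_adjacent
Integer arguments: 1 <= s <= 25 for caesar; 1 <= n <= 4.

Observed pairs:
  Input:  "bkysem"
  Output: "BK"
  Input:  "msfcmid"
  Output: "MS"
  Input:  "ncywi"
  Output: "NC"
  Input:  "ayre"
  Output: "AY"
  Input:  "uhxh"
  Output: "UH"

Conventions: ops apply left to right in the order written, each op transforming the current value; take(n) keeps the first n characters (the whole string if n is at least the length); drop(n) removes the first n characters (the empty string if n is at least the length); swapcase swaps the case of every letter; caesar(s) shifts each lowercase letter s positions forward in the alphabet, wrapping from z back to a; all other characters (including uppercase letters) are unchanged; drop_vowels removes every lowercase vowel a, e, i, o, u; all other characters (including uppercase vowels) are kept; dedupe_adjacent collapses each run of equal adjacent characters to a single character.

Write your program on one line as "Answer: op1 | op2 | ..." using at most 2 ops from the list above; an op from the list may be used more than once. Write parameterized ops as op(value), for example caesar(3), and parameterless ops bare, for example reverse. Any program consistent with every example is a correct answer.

take(2) | swapcase

Check, running the answer program on each example:
  "bkysem" -> "bk" -> "BK"
  "msfcmid" -> "ms" -> "MS"
  "ncywi" -> "nc" -> "NC"
  "ayre" -> "ay" -> "AY"
  "uhxh" -> "uh" -> "UH"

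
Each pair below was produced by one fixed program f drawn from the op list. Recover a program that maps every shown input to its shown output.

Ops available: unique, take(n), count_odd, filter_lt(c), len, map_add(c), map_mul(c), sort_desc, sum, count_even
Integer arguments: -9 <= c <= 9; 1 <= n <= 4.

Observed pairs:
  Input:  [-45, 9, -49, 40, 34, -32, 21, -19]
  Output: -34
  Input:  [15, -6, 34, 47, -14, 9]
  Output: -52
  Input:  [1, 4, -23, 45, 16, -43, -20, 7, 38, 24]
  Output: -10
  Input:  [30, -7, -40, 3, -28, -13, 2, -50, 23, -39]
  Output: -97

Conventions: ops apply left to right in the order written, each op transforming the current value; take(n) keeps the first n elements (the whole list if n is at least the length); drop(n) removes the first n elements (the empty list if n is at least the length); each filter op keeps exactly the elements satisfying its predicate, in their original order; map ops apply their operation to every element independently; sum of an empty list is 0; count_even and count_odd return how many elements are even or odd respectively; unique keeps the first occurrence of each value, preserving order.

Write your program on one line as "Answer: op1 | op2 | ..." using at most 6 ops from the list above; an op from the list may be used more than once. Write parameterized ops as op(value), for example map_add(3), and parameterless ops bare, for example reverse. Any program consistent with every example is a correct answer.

map_mul(-3) | map_add(-7) | filter_lt(-1) | take(1) | sum

Check, running the answer program on each example:
  [-45, 9, -49, 40, 34, -32, 21, -19] -> [135, -27, 147, -120, -102, 96, -63, 57] -> [128, -34, 140, -127, -109, 89, -70, 50] -> [-34, -127, -109, -70] -> [-34] -> -34
  [15, -6, 34, 47, -14, 9] -> [-45, 18, -102, -141, 42, -27] -> [-52, 11, -109, -148, 35, -34] -> [-52, -109, -148, -34] -> [-52] -> -52
  [1, 4, -23, 45, 16, -43, -20, 7, 38, 24] -> [-3, -12, 69, -135, -48, 129, 60, -21, -114, -72] -> [-10, -19, 62, -142, -55, 122, 53, -28, -121, -79] -> [-10, -19, -142, -55, -28, -121, -79] -> [-10] -> -10
  [30, -7, -40, 3, -28, -13, 2, -50, 23, -39] -> [-90, 21, 120, -9, 84, 39, -6, 150, -69, 117] -> [-97, 14, 113, -16, 77, 32, -13, 143, -76, 110] -> [-97, -16, -13, -76] -> [-97] -> -97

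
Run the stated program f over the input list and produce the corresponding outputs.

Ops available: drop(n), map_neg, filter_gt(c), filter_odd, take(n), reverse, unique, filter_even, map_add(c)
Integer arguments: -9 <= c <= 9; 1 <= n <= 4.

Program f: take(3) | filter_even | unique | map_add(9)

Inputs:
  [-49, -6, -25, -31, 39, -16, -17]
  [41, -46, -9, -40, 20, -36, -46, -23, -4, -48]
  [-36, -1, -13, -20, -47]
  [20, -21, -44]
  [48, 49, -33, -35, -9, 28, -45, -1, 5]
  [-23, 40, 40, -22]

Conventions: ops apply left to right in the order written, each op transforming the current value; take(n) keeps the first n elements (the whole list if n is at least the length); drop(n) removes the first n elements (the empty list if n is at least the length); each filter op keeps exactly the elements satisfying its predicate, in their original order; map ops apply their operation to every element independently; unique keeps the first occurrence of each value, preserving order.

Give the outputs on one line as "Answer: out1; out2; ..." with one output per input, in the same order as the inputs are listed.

[3]; [-37]; [-27]; [29, -35]; [57]; [49]

Execution, op by op:
  [-49, -6, -25, -31, 39, -16, -17] -> [-49, -6, -25] -> [-6] -> [-6] -> [3]
  [41, -46, -9, -40, 20, -36, -46, -23, -4, -48] -> [41, -46, -9] -> [-46] -> [-46] -> [-37]
  [-36, -1, -13, -20, -47] -> [-36, -1, -13] -> [-36] -> [-36] -> [-27]
  [20, -21, -44] -> [20, -21, -44] -> [20, -44] -> [20, -44] -> [29, -35]
  [48, 49, -33, -35, -9, 28, -45, -1, 5] -> [48, 49, -33] -> [48] -> [48] -> [57]
  [-23, 40, 40, -22] -> [-23, 40, 40] -> [40, 40] -> [40] -> [49]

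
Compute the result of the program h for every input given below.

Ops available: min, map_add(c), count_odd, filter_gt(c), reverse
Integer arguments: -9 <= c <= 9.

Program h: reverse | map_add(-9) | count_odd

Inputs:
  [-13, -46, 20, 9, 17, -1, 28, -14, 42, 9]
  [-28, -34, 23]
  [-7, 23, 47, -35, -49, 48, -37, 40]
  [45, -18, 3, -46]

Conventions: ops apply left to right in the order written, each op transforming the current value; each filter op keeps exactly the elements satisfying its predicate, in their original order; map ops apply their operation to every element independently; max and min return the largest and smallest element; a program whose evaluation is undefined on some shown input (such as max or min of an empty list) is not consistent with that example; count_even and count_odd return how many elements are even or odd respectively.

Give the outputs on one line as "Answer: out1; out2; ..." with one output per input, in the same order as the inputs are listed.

Execution, op by op:
  [-13, -46, 20, 9, 17, -1, 28, -14, 42, 9] -> [9, 42, -14, 28, -1, 17, 9, 20, -46, -13] -> [0, 33, -23, 19, -10, 8, 0, 11, -55, -22] -> 5
  [-28, -34, 23] -> [23, -34, -28] -> [14, -43, -37] -> 2
  [-7, 23, 47, -35, -49, 48, -37, 40] -> [40, -37, 48, -49, -35, 47, 23, -7] -> [31, -46, 39, -58, -44, 38, 14, -16] -> 2
  [45, -18, 3, -46] -> [-46, 3, -18, 45] -> [-55, -6, -27, 36] -> 2

5; 2; 2; 2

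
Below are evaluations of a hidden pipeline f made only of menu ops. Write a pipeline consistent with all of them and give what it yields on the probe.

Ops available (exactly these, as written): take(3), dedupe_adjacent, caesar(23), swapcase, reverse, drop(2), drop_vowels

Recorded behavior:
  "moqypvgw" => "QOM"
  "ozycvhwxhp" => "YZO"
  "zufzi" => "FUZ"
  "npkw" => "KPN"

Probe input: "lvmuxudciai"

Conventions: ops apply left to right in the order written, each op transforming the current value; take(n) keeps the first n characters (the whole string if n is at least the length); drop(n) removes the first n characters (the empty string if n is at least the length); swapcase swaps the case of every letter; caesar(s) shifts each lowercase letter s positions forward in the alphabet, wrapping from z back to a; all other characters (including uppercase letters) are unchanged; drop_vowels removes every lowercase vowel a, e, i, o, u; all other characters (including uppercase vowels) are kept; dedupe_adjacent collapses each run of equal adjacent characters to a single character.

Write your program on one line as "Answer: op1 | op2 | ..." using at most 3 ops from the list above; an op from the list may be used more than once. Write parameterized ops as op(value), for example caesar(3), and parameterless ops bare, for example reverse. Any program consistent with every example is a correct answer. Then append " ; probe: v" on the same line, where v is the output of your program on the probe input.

take(3) | reverse | swapcase ; probe: "MVL"

Check, running the answer program on each example:
  "moqypvgw" -> "moq" -> "qom" -> "QOM"
  "ozycvhwxhp" -> "ozy" -> "yzo" -> "YZO"
  "zufzi" -> "zuf" -> "fuz" -> "FUZ"
  "npkw" -> "npk" -> "kpn" -> "KPN"
  probe: "lvmuxudciai" -> "lvm" -> "mvl" -> "MVL"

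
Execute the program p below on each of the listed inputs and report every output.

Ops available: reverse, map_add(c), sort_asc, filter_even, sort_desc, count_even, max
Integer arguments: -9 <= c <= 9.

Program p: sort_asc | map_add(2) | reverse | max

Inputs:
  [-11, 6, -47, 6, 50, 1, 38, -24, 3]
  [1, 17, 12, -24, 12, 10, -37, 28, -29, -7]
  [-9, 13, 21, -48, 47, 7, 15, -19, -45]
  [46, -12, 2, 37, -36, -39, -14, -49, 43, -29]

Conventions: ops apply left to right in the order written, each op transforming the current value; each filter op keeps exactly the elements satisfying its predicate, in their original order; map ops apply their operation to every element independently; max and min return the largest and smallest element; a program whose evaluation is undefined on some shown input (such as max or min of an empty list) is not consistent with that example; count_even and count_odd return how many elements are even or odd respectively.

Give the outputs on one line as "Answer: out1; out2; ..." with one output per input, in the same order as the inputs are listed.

52; 30; 49; 48

Execution, op by op:
  [-11, 6, -47, 6, 50, 1, 38, -24, 3] -> [-47, -24, -11, 1, 3, 6, 6, 38, 50] -> [-45, -22, -9, 3, 5, 8, 8, 40, 52] -> [52, 40, 8, 8, 5, 3, -9, -22, -45] -> 52
  [1, 17, 12, -24, 12, 10, -37, 28, -29, -7] -> [-37, -29, -24, -7, 1, 10, 12, 12, 17, 28] -> [-35, -27, -22, -5, 3, 12, 14, 14, 19, 30] -> [30, 19, 14, 14, 12, 3, -5, -22, -27, -35] -> 30
  [-9, 13, 21, -48, 47, 7, 15, -19, -45] -> [-48, -45, -19, -9, 7, 13, 15, 21, 47] -> [-46, -43, -17, -7, 9, 15, 17, 23, 49] -> [49, 23, 17, 15, 9, -7, -17, -43, -46] -> 49
  [46, -12, 2, 37, -36, -39, -14, -49, 43, -29] -> [-49, -39, -36, -29, -14, -12, 2, 37, 43, 46] -> [-47, -37, -34, -27, -12, -10, 4, 39, 45, 48] -> [48, 45, 39, 4, -10, -12, -27, -34, -37, -47] -> 48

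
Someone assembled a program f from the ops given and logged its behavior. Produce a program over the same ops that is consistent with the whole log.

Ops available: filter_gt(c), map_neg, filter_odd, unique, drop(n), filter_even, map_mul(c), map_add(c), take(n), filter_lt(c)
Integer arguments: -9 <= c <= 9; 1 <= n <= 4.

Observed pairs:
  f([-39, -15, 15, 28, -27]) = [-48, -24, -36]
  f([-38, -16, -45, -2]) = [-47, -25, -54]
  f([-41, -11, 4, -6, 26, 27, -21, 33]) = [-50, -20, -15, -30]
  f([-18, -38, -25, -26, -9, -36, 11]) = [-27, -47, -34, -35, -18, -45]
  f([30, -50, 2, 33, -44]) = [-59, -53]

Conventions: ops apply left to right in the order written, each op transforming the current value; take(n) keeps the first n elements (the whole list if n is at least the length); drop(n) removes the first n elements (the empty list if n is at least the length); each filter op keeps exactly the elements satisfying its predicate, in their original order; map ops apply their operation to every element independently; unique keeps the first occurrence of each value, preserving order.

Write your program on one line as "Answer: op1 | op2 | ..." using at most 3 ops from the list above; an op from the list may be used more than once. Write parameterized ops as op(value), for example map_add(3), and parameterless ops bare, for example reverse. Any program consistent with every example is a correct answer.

filter_lt(-3) | map_add(-9)

Check, running the answer program on each example:
  [-39, -15, 15, 28, -27] -> [-39, -15, -27] -> [-48, -24, -36]
  [-38, -16, -45, -2] -> [-38, -16, -45] -> [-47, -25, -54]
  [-41, -11, 4, -6, 26, 27, -21, 33] -> [-41, -11, -6, -21] -> [-50, -20, -15, -30]
  [-18, -38, -25, -26, -9, -36, 11] -> [-18, -38, -25, -26, -9, -36] -> [-27, -47, -34, -35, -18, -45]
  [30, -50, 2, 33, -44] -> [-50, -44] -> [-59, -53]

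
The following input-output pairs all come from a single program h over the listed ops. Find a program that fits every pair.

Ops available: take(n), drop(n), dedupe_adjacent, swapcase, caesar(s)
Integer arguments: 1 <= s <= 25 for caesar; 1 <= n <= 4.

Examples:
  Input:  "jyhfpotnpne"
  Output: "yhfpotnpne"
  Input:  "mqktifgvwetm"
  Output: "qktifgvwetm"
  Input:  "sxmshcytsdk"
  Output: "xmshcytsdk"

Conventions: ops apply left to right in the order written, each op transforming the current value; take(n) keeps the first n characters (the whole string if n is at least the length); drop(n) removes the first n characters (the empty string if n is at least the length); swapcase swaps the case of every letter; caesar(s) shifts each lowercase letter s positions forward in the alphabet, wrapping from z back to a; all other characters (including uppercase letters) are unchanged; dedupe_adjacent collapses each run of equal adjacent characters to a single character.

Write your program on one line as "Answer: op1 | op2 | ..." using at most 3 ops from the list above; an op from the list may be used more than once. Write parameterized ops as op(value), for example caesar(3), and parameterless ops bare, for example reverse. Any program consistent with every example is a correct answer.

swapcase | drop(1) | swapcase

Check, running the answer program on each example:
  "jyhfpotnpne" -> "JYHFPOTNPNE" -> "YHFPOTNPNE" -> "yhfpotnpne"
  "mqktifgvwetm" -> "MQKTIFGVWETM" -> "QKTIFGVWETM" -> "qktifgvwetm"
  "sxmshcytsdk" -> "SXMSHCYTSDK" -> "XMSHCYTSDK" -> "xmshcytsdk"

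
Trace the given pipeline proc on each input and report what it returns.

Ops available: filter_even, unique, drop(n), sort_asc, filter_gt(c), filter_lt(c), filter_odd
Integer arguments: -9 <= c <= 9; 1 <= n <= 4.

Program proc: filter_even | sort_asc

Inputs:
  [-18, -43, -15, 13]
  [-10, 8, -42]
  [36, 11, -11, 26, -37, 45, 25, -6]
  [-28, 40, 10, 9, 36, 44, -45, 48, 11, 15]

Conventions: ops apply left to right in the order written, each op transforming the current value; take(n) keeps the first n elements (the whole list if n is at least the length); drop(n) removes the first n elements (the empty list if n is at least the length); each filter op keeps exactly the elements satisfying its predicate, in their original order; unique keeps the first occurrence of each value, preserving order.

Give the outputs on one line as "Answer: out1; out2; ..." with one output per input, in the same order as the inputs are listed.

Execution, op by op:
  [-18, -43, -15, 13] -> [-18] -> [-18]
  [-10, 8, -42] -> [-10, 8, -42] -> [-42, -10, 8]
  [36, 11, -11, 26, -37, 45, 25, -6] -> [36, 26, -6] -> [-6, 26, 36]
  [-28, 40, 10, 9, 36, 44, -45, 48, 11, 15] -> [-28, 40, 10, 36, 44, 48] -> [-28, 10, 36, 40, 44, 48]

[-18]; [-42, -10, 8]; [-6, 26, 36]; [-28, 10, 36, 40, 44, 48]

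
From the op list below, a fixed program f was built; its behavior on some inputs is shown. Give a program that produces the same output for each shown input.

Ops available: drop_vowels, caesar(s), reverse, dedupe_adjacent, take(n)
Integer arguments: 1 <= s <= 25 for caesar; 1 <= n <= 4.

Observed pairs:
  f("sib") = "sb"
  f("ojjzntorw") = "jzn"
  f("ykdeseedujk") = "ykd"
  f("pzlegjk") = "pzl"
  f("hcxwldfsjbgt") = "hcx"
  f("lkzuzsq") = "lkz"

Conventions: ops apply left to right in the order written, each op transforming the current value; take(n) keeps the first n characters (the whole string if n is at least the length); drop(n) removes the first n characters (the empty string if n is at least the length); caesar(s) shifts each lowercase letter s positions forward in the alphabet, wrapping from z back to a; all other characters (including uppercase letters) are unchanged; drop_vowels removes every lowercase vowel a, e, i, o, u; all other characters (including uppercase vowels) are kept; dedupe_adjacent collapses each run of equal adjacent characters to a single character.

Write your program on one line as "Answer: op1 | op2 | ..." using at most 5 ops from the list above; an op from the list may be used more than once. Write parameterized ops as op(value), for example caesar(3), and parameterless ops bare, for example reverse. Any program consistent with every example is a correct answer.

reverse | drop_vowels | reverse | dedupe_adjacent | take(3)

Check, running the answer program on each example:
  "sib" -> "bis" -> "bs" -> "sb" -> "sb" -> "sb"
  "ojjzntorw" -> "wrotnzjjo" -> "wrtnzjj" -> "jjzntrw" -> "jzntrw" -> "jzn"
  "ykdeseedujk" -> "kjudeesedky" -> "kjdsdky" -> "ykdsdjk" -> "ykdsdjk" -> "ykd"
  "pzlegjk" -> "kjgelzp" -> "kjglzp" -> "pzlgjk" -> "pzlgjk" -> "pzl"
  "hcxwldfsjbgt" -> "tgbjsfdlwxch" -> "tgbjsfdlwxch" -> "hcxwldfsjbgt" -> "hcxwldfsjbgt" -> "hcx"
  "lkzuzsq" -> "qszuzkl" -> "qszzkl" -> "lkzzsq" -> "lkzsq" -> "lkz"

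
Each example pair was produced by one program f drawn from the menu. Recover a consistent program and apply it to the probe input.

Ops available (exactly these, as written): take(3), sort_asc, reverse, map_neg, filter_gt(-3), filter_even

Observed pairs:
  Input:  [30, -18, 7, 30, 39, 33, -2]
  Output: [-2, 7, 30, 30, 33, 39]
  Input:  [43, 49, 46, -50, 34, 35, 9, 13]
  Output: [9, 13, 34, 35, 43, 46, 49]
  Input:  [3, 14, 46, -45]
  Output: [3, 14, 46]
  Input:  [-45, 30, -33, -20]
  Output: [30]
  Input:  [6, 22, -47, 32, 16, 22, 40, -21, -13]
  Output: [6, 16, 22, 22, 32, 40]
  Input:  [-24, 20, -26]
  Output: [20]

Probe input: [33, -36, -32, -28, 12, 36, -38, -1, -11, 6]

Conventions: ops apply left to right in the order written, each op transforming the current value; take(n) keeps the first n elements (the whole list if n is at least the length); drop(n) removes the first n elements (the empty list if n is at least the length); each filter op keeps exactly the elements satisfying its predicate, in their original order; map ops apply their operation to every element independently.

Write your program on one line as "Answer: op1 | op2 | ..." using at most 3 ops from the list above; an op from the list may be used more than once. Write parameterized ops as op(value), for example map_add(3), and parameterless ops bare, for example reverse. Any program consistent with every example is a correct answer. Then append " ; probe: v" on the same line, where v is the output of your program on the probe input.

sort_asc | filter_gt(-3) ; probe: [-1, 6, 12, 33, 36]

Check, running the answer program on each example:
  [30, -18, 7, 30, 39, 33, -2] -> [-18, -2, 7, 30, 30, 33, 39] -> [-2, 7, 30, 30, 33, 39]
  [43, 49, 46, -50, 34, 35, 9, 13] -> [-50, 9, 13, 34, 35, 43, 46, 49] -> [9, 13, 34, 35, 43, 46, 49]
  [3, 14, 46, -45] -> [-45, 3, 14, 46] -> [3, 14, 46]
  [-45, 30, -33, -20] -> [-45, -33, -20, 30] -> [30]
  [6, 22, -47, 32, 16, 22, 40, -21, -13] -> [-47, -21, -13, 6, 16, 22, 22, 32, 40] -> [6, 16, 22, 22, 32, 40]
  [-24, 20, -26] -> [-26, -24, 20] -> [20]
  probe: [33, -36, -32, -28, 12, 36, -38, -1, -11, 6] -> [-38, -36, -32, -28, -11, -1, 6, 12, 33, 36] -> [-1, 6, 12, 33, 36]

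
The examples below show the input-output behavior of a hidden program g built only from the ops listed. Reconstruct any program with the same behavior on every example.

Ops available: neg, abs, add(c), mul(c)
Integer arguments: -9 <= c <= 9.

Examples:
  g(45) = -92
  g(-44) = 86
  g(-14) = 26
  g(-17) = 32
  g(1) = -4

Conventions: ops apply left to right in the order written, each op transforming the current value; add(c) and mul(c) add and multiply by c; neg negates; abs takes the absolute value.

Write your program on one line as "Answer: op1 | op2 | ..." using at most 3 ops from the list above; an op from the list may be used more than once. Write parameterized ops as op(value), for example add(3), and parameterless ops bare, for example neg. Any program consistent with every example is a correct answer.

mul(-2) | add(-2)

Check, running the answer program on each example:
  45 -> -90 -> -92
  -44 -> 88 -> 86
  -14 -> 28 -> 26
  -17 -> 34 -> 32
  1 -> -2 -> -4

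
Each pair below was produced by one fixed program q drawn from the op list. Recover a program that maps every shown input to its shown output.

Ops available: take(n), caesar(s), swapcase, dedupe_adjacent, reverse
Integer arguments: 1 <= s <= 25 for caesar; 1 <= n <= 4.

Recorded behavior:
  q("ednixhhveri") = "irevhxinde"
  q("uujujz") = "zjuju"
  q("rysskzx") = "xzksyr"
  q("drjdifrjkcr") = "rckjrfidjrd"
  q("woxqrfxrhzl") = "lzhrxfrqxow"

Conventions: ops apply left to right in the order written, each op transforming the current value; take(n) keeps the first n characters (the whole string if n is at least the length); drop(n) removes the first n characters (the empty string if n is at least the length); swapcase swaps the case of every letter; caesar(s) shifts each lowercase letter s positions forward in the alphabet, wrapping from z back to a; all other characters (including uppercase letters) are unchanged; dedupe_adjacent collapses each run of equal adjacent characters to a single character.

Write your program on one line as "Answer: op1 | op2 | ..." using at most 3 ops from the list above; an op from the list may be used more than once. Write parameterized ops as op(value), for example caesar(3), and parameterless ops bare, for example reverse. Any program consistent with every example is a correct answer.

reverse | dedupe_adjacent

Check, running the answer program on each example:
  "ednixhhveri" -> "irevhhxinde" -> "irevhxinde"
  "uujujz" -> "zjujuu" -> "zjuju"
  "rysskzx" -> "xzkssyr" -> "xzksyr"
  "drjdifrjkcr" -> "rckjrfidjrd" -> "rckjrfidjrd"
  "woxqrfxrhzl" -> "lzhrxfrqxow" -> "lzhrxfrqxow"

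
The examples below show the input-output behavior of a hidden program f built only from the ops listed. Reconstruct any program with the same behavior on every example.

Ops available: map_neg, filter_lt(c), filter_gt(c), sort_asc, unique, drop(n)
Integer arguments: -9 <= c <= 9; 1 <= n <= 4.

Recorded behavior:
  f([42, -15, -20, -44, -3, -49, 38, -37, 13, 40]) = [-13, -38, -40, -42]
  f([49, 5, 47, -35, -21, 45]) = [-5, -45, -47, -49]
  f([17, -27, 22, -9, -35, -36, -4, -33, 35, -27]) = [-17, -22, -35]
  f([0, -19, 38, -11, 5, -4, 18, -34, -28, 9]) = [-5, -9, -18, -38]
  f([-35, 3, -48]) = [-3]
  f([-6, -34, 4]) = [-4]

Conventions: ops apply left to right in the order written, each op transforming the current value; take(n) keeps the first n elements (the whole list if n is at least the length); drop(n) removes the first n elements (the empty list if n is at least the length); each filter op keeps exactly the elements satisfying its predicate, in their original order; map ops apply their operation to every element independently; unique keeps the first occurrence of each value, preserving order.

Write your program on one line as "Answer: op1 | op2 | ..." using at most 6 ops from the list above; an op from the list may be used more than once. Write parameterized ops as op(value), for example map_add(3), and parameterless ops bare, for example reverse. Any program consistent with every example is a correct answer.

map_neg | filter_lt(0) | map_neg | sort_asc | map_neg

Check, running the answer program on each example:
  [42, -15, -20, -44, -3, -49, 38, -37, 13, 40] -> [-42, 15, 20, 44, 3, 49, -38, 37, -13, -40] -> [-42, -38, -13, -40] -> [42, 38, 13, 40] -> [13, 38, 40, 42] -> [-13, -38, -40, -42]
  [49, 5, 47, -35, -21, 45] -> [-49, -5, -47, 35, 21, -45] -> [-49, -5, -47, -45] -> [49, 5, 47, 45] -> [5, 45, 47, 49] -> [-5, -45, -47, -49]
  [17, -27, 22, -9, -35, -36, -4, -33, 35, -27] -> [-17, 27, -22, 9, 35, 36, 4, 33, -35, 27] -> [-17, -22, -35] -> [17, 22, 35] -> [17, 22, 35] -> [-17, -22, -35]
  [0, -19, 38, -11, 5, -4, 18, -34, -28, 9] -> [0, 19, -38, 11, -5, 4, -18, 34, 28, -9] -> [-38, -5, -18, -9] -> [38, 5, 18, 9] -> [5, 9, 18, 38] -> [-5, -9, -18, -38]
  [-35, 3, -48] -> [35, -3, 48] -> [-3] -> [3] -> [3] -> [-3]
  [-6, -34, 4] -> [6, 34, -4] -> [-4] -> [4] -> [4] -> [-4]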